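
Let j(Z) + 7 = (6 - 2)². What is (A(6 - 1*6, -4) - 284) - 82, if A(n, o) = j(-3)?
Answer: -357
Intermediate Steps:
j(Z) = 9 (j(Z) = -7 + (6 - 2)² = -7 + 4² = -7 + 16 = 9)
A(n, o) = 9
(A(6 - 1*6, -4) - 284) - 82 = (9 - 284) - 82 = -275 - 82 = -357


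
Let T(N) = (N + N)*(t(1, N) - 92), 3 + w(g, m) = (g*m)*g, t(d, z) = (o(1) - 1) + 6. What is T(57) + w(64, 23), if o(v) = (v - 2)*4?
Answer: 83831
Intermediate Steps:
o(v) = -8 + 4*v (o(v) = (-2 + v)*4 = -8 + 4*v)
t(d, z) = 1 (t(d, z) = ((-8 + 4*1) - 1) + 6 = ((-8 + 4) - 1) + 6 = (-4 - 1) + 6 = -5 + 6 = 1)
w(g, m) = -3 + m*g² (w(g, m) = -3 + (g*m)*g = -3 + m*g²)
T(N) = -182*N (T(N) = (N + N)*(1 - 92) = (2*N)*(-91) = -182*N)
T(57) + w(64, 23) = -182*57 + (-3 + 23*64²) = -10374 + (-3 + 23*4096) = -10374 + (-3 + 94208) = -10374 + 94205 = 83831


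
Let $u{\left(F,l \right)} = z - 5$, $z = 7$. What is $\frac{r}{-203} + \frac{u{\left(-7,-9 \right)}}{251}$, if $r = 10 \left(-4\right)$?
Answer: $\frac{10446}{50953} \approx 0.20501$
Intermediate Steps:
$u{\left(F,l \right)} = 2$ ($u{\left(F,l \right)} = 7 - 5 = 2$)
$r = -40$
$\frac{r}{-203} + \frac{u{\left(-7,-9 \right)}}{251} = - \frac{40}{-203} + \frac{2}{251} = \left(-40\right) \left(- \frac{1}{203}\right) + 2 \cdot \frac{1}{251} = \frac{40}{203} + \frac{2}{251} = \frac{10446}{50953}$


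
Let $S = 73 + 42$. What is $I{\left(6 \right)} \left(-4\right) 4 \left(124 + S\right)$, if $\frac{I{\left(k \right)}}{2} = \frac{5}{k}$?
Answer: $- \frac{19120}{3} \approx -6373.3$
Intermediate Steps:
$I{\left(k \right)} = \frac{10}{k}$ ($I{\left(k \right)} = 2 \frac{5}{k} = \frac{10}{k}$)
$S = 115$
$I{\left(6 \right)} \left(-4\right) 4 \left(124 + S\right) = \frac{10}{6} \left(-4\right) 4 \left(124 + 115\right) = 10 \cdot \frac{1}{6} \left(-4\right) 4 \cdot 239 = \frac{5}{3} \left(-4\right) 4 \cdot 239 = \left(- \frac{20}{3}\right) 4 \cdot 239 = \left(- \frac{80}{3}\right) 239 = - \frac{19120}{3}$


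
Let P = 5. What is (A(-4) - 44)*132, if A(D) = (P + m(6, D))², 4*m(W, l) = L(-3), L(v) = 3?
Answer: -5775/4 ≈ -1443.8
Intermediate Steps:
m(W, l) = ¾ (m(W, l) = (¼)*3 = ¾)
A(D) = 529/16 (A(D) = (5 + ¾)² = (23/4)² = 529/16)
(A(-4) - 44)*132 = (529/16 - 44)*132 = -175/16*132 = -5775/4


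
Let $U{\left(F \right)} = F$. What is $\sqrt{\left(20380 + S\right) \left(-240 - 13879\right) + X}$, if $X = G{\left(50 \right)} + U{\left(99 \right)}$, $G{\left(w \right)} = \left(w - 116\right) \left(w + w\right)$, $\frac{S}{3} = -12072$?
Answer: $\sqrt{223581983} \approx 14953.0$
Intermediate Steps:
$S = -36216$ ($S = 3 \left(-12072\right) = -36216$)
$G{\left(w \right)} = 2 w \left(-116 + w\right)$ ($G{\left(w \right)} = \left(-116 + w\right) 2 w = 2 w \left(-116 + w\right)$)
$X = -6501$ ($X = 2 \cdot 50 \left(-116 + 50\right) + 99 = 2 \cdot 50 \left(-66\right) + 99 = -6600 + 99 = -6501$)
$\sqrt{\left(20380 + S\right) \left(-240 - 13879\right) + X} = \sqrt{\left(20380 - 36216\right) \left(-240 - 13879\right) - 6501} = \sqrt{\left(-15836\right) \left(-14119\right) - 6501} = \sqrt{223588484 - 6501} = \sqrt{223581983}$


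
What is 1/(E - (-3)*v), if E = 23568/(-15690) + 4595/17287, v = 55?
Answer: 45205505/7403020914 ≈ 0.0061064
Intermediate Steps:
E = -55887411/45205505 (E = 23568*(-1/15690) + 4595*(1/17287) = -3928/2615 + 4595/17287 = -55887411/45205505 ≈ -1.2363)
1/(E - (-3)*v) = 1/(-55887411/45205505 - (-3)*55) = 1/(-55887411/45205505 - 1*(-165)) = 1/(-55887411/45205505 + 165) = 1/(7403020914/45205505) = 45205505/7403020914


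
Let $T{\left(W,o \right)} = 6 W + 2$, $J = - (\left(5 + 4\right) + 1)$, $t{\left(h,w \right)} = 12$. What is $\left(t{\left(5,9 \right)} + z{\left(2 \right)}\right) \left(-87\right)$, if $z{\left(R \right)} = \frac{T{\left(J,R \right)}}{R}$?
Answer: $1479$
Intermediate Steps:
$J = -10$ ($J = - (9 + 1) = \left(-1\right) 10 = -10$)
$T{\left(W,o \right)} = 2 + 6 W$
$z{\left(R \right)} = - \frac{58}{R}$ ($z{\left(R \right)} = \frac{2 + 6 \left(-10\right)}{R} = \frac{2 - 60}{R} = - \frac{58}{R}$)
$\left(t{\left(5,9 \right)} + z{\left(2 \right)}\right) \left(-87\right) = \left(12 - \frac{58}{2}\right) \left(-87\right) = \left(12 - 29\right) \left(-87\right) = \left(-17\right) \left(-87\right) = 1479$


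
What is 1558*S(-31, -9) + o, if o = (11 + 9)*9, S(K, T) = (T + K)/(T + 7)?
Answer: 31340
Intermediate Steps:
S(K, T) = (K + T)/(7 + T)
o = 180 (o = 20*9 = 180)
1558*S(-31, -9) + o = 1558*((-31 - 9)/(7 - 9)) + 180 = 1558*(-40/(-2)) + 180 = 1558*(-½*(-40)) + 180 = 1558*20 + 180 = 31160 + 180 = 31340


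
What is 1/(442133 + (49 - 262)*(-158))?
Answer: 1/475787 ≈ 2.1018e-6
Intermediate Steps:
1/(442133 + (49 - 262)*(-158)) = 1/(442133 - 213*(-158)) = 1/(442133 + 33654) = 1/475787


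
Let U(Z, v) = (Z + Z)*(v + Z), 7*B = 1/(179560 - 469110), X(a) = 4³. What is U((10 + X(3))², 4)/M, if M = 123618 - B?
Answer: 121645375376000/250555143301 ≈ 485.50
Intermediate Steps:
X(a) = 64
B = -1/2026850 (B = 1/(7*(179560 - 469110)) = (⅐)/(-289550) = (⅐)*(-1/289550) = -1/2026850 ≈ -4.9338e-7)
U(Z, v) = 2*Z*(Z + v) (U(Z, v) = (2*Z)*(Z + v) = 2*Z*(Z + v))
M = 250555143301/2026850 (M = 123618 - 1*(-1/2026850) = 123618 + 1/2026850 = 250555143301/2026850 ≈ 1.2362e+5)
U((10 + X(3))², 4)/M = (2*(10 + 64)²*((10 + 64)² + 4))/(250555143301/2026850) = (2*74²*(74² + 4))*(2026850/250555143301) = (2*5476*(5476 + 4))*(2026850/250555143301) = (2*5476*5480)*(2026850/250555143301) = 60016960*(2026850/250555143301) = 121645375376000/250555143301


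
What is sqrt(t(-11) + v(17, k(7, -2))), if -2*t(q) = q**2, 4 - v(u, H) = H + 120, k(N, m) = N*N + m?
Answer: I*sqrt(894)/2 ≈ 14.95*I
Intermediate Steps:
k(N, m) = m + N**2 (k(N, m) = N**2 + m = m + N**2)
v(u, H) = -116 - H (v(u, H) = 4 - (H + 120) = 4 - (120 + H) = 4 + (-120 - H) = -116 - H)
t(q) = -q**2/2
sqrt(t(-11) + v(17, k(7, -2))) = sqrt(-1/2*(-11)**2 + (-116 - (-2 + 7**2))) = sqrt(-1/2*121 + (-116 - (-2 + 49))) = sqrt(-121/2 + (-116 - 1*47)) = sqrt(-121/2 + (-116 - 47)) = sqrt(-121/2 - 163) = sqrt(-447/2) = I*sqrt(894)/2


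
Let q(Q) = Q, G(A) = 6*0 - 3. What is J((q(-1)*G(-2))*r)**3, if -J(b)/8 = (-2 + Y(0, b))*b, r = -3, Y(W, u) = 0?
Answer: -2985984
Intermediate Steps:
G(A) = -3 (G(A) = 0 - 3 = -3)
J(b) = 16*b (J(b) = -8*(-2 + 0)*b = -(-16)*b = 16*b)
J((q(-1)*G(-2))*r)**3 = (16*(-1*(-3)*(-3)))**3 = (16*(3*(-3)))**3 = (16*(-9))**3 = (-144)**3 = -2985984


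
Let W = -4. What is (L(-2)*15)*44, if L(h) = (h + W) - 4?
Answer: -6600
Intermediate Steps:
L(h) = -8 + h (L(h) = (h - 4) - 4 = (-4 + h) - 4 = -8 + h)
(L(-2)*15)*44 = ((-8 - 2)*15)*44 = -10*15*44 = -150*44 = -6600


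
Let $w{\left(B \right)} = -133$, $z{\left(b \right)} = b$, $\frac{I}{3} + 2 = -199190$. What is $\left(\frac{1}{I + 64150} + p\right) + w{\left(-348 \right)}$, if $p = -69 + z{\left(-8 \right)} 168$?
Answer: $- \frac{824676597}{533426} \approx -1546.0$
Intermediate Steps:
$I = -597576$ ($I = -6 + 3 \left(-199190\right) = -6 - 597570 = -597576$)
$p = -1413$ ($p = -69 - 1344 = -1413$)
$\left(\frac{1}{I + 64150} + p\right) + w{\left(-348 \right)} = \left(\frac{1}{-597576 + 64150} - 1413\right) - 133 = \left(\frac{1}{-533426} - 1413\right) - 133 = \left(- \frac{1}{533426} - 1413\right) - 133 = - \frac{753730939}{533426} - 133 = - \frac{824676597}{533426}$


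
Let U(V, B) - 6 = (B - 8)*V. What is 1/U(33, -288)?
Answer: -1/9762 ≈ -0.00010244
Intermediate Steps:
U(V, B) = 6 + V*(-8 + B) (U(V, B) = 6 + (B - 8)*V = 6 + (-8 + B)*V = 6 + V*(-8 + B))
1/U(33, -288) = 1/(6 - 8*33 - 288*33) = 1/(6 - 264 - 9504) = 1/(-9762) = -1/9762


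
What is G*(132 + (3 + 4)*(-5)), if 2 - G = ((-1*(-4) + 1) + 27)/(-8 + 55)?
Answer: 6014/47 ≈ 127.96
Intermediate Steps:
G = 62/47 (G = 2 - ((-1*(-4) + 1) + 27)/(-8 + 55) = 2 - ((4 + 1) + 27)/47 = 2 - (5 + 27)/47 = 2 - 32/47 = 62/47 ≈ 1.3191)
G*(132 + (3 + 4)*(-5)) = 62*(132 + (3 + 4)*(-5))/47 = 62*(132 + 7*(-5))/47 = 62*(132 - 35)/47 = (62/47)*97 = 6014/47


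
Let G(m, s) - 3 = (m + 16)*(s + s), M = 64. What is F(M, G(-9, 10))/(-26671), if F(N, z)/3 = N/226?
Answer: -96/3013823 ≈ -3.1853e-5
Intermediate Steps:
G(m, s) = 3 + 2*s*(16 + m) (G(m, s) = 3 + (m + 16)*(s + s) = 3 + (16 + m)*(2*s) = 3 + 2*s*(16 + m))
F(N, z) = 3*N/226 (F(N, z) = 3*(N/226) = 3*N/226)
F(M, G(-9, 10))/(-26671) = ((3/226)*64)/(-26671) = (96/113)*(-1/26671) = -96/3013823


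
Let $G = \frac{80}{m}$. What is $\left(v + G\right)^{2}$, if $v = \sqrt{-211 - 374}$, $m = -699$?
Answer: $\frac{\left(-80 + 2097 i \sqrt{65}\right)^{2}}{488601} \approx -584.99 - 5.5363 i$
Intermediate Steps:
$v = 3 i \sqrt{65}$ ($v = \sqrt{-585} = 3 i \sqrt{65} \approx 24.187 i$)
$G = - \frac{80}{699}$ ($G = \frac{80}{-699} = 80 \left(- \frac{1}{699}\right) = - \frac{80}{699} \approx -0.11445$)
$\left(v + G\right)^{2} = \left(3 i \sqrt{65} - \frac{80}{699}\right)^{2} = \left(- \frac{80}{699} + 3 i \sqrt{65}\right)^{2}$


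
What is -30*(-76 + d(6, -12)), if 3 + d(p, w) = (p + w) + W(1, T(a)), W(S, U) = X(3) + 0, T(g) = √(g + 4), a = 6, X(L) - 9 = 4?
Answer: 2160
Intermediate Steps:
X(L) = 13 (X(L) = 9 + 4 = 13)
T(g) = √(4 + g)
W(S, U) = 13 (W(S, U) = 13 + 0 = 13)
d(p, w) = 10 + p + w (d(p, w) = -3 + ((p + w) + 13) = -3 + (13 + p + w) = 10 + p + w)
-30*(-76 + d(6, -12)) = -30*(-76 + (10 + 6 - 12)) = -30*(-76 + 4) = -30*(-72) = 2160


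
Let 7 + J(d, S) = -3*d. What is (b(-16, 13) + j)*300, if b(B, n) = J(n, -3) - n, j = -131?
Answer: -57000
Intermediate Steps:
J(d, S) = -7 - 3*d
b(B, n) = -7 - 4*n (b(B, n) = (-7 - 3*n) - n = -7 - 4*n)
(b(-16, 13) + j)*300 = ((-7 - 4*13) - 131)*300 = ((-7 - 52) - 131)*300 = (-59 - 131)*300 = -190*300 = -57000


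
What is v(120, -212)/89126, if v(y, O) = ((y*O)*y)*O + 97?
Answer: 647193697/89126 ≈ 7261.6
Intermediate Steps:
v(y, O) = 97 + O²*y² (v(y, O) = ((O*y)*y)*O + 97 = (O*y²)*O + 97 = O²*y² + 97 = 97 + O²*y²)
v(120, -212)/89126 = (97 + (-212)²*120²)/89126 = (97 + 44944*14400)*(1/89126) = (97 + 647193600)*(1/89126) = 647193697*(1/89126) = 647193697/89126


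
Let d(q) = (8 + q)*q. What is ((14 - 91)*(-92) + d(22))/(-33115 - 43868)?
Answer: -7744/76983 ≈ -0.10059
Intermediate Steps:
d(q) = q*(8 + q)
((14 - 91)*(-92) + d(22))/(-33115 - 43868) = ((14 - 91)*(-92) + 22*(8 + 22))/(-33115 - 43868) = (-77*(-92) + 22*30)/(-76983) = (7084 + 660)*(-1/76983) = 7744*(-1/76983) = -7744/76983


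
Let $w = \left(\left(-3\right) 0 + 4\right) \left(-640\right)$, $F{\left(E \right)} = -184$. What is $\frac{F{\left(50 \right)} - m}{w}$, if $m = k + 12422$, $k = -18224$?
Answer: $- \frac{2809}{1280} \approx -2.1945$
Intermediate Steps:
$m = -5802$ ($m = -18224 + 12422 = -5802$)
$w = -2560$ ($w = \left(0 + 4\right) \left(-640\right) = 4 \left(-640\right) = -2560$)
$\frac{F{\left(50 \right)} - m}{w} = \frac{-184 - -5802}{-2560} = \left(-184 + 5802\right) \left(- \frac{1}{2560}\right) = 5618 \left(- \frac{1}{2560}\right) = - \frac{2809}{1280}$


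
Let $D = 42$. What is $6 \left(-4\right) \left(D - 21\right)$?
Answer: $-504$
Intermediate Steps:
$6 \left(-4\right) \left(D - 21\right) = 6 \left(-4\right) \left(42 - 21\right) = - 24 \left(42 - 21\right) = \left(-24\right) 21 = -504$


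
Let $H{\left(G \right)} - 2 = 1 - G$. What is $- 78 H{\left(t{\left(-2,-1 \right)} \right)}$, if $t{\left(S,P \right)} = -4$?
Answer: $-546$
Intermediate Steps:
$H{\left(G \right)} = 3 - G$ ($H{\left(G \right)} = 2 - \left(-1 + G\right) = 3 - G$)
$- 78 H{\left(t{\left(-2,-1 \right)} \right)} = - 78 \left(3 - -4\right) = - 78 \left(3 + 4\right) = \left(-78\right) 7 = -546$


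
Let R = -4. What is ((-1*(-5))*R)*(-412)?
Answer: 8240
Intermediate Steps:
((-1*(-5))*R)*(-412) = (-1*(-5)*(-4))*(-412) = (5*(-4))*(-412) = -20*(-412) = 8240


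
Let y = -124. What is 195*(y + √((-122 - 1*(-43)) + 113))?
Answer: -24180 + 195*√34 ≈ -23043.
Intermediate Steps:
195*(y + √((-122 - 1*(-43)) + 113)) = 195*(-124 + √((-122 - 1*(-43)) + 113)) = 195*(-124 + √((-122 + 43) + 113)) = 195*(-124 + √(-79 + 113)) = 195*(-124 + √34) = -24180 + 195*√34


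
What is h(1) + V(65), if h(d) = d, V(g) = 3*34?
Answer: 103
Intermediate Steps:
V(g) = 102
h(1) + V(65) = 1 + 102 = 103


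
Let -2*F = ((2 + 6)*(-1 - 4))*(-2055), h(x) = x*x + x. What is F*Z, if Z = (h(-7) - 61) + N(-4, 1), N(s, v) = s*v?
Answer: 945300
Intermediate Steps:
h(x) = x + x² (h(x) = x² + x = x + x²)
F = -41100 (F = -(2 + 6)*(-1 - 4)*(-2055)/2 = -8*(-5)*(-2055)/2 = -(-20)*(-2055) = -½*82200 = -41100)
Z = -23 (Z = (-7*(1 - 7) - 61) - 4*1 = (-7*(-6) - 61) - 4 = (42 - 61) - 4 = -19 - 4 = -23)
F*Z = -41100*(-23) = 945300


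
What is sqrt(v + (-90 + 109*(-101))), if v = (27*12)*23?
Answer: I*sqrt(3647) ≈ 60.39*I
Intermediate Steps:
v = 7452 (v = 324*23 = 7452)
sqrt(v + (-90 + 109*(-101))) = sqrt(7452 + (-90 + 109*(-101))) = sqrt(7452 + (-90 - 11009)) = sqrt(7452 - 11099) = sqrt(-3647) = I*sqrt(3647)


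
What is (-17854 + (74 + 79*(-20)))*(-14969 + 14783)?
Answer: 3600960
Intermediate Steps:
(-17854 + (74 + 79*(-20)))*(-14969 + 14783) = (-17854 + (74 - 1580))*(-186) = (-17854 - 1506)*(-186) = -19360*(-186) = 3600960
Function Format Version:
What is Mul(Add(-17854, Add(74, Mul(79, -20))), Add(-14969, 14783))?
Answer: 3600960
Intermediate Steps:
Mul(Add(-17854, Add(74, Mul(79, -20))), Add(-14969, 14783)) = Mul(Add(-17854, Add(74, -1580)), -186) = Mul(Add(-17854, -1506), -186) = Mul(-19360, -186) = 3600960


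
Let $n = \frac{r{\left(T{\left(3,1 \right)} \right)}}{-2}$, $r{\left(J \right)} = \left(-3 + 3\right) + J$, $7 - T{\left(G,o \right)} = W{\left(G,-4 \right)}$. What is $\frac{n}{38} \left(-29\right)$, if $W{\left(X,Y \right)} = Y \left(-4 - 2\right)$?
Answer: $- \frac{493}{76} \approx -6.4868$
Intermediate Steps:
$W{\left(X,Y \right)} = - 6 Y$ ($W{\left(X,Y \right)} = Y \left(-6\right) = - 6 Y$)
$T{\left(G,o \right)} = -17$ ($T{\left(G,o \right)} = 7 - \left(-6\right) \left(-4\right) = 7 - 24 = -17$)
$r{\left(J \right)} = J$ ($r{\left(J \right)} = 0 + J = J$)
$n = \frac{17}{2}$ ($n = - \frac{17}{-2} = \left(-17\right) \left(- \frac{1}{2}\right) = \frac{17}{2} \approx 8.5$)
$\frac{n}{38} \left(-29\right) = \frac{17}{2 \cdot 38} \left(-29\right) = \frac{17}{2} \cdot \frac{1}{38} \left(-29\right) = \frac{17}{76} \left(-29\right) = - \frac{493}{76}$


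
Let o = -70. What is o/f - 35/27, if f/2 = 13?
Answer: -1400/351 ≈ -3.9886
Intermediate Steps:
f = 26 (f = 2*13 = 26)
o/f - 35/27 = -70/26 - 35/27 = -70*1/26 - 35*1/27 = -35/13 - 35/27 = -1400/351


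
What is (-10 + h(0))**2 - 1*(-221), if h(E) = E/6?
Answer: 321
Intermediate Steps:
h(E) = E/6 (h(E) = E*(1/6) = E/6)
(-10 + h(0))**2 - 1*(-221) = (-10 + (1/6)*0)**2 - 1*(-221) = (-10 + 0)**2 + 221 = (-10)**2 + 221 = 100 + 221 = 321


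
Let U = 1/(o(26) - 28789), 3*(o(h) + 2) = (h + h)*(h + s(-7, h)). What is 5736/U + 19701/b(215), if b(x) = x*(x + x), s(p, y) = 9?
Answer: -14945960293499/92450 ≈ -1.6167e+8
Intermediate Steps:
b(x) = 2*x**2 (b(x) = x*(2*x) = 2*x**2)
o(h) = -2 + 2*h*(9 + h)/3 (o(h) = -2 + ((h + h)*(h + 9))/3 = -2 + ((2*h)*(9 + h))/3 = -2 + (2*h*(9 + h))/3 = -2 + 2*h*(9 + h)/3)
U = -3/84553 (U = 1/((-2 + 6*26 + (2/3)*26**2) - 28789) = 1/((-2 + 156 + (2/3)*676) - 28789) = 1/((-2 + 156 + 1352/3) - 28789) = 1/(1814/3 - 28789) = 1/(-84553/3) = -3/84553 ≈ -3.5481e-5)
5736/U + 19701/b(215) = 5736/(-3/84553) + 19701/((2*215**2)) = 5736*(-84553/3) + 19701/((2*46225)) = -161665336 + 19701/92450 = -14945960293499/92450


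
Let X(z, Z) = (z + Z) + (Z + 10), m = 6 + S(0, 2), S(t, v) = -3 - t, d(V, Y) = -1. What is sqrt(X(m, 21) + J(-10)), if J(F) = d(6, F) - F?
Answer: 8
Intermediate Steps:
J(F) = -1 - F
m = 3 (m = 6 + (-3 - 1*0) = 6 + (-3 + 0) = 6 - 3 = 3)
X(z, Z) = 10 + z + 2*Z (X(z, Z) = (Z + z) + (10 + Z) = 10 + z + 2*Z)
sqrt(X(m, 21) + J(-10)) = sqrt((10 + 3 + 2*21) + (-1 - 1*(-10))) = sqrt((10 + 3 + 42) + (-1 + 10)) = sqrt(55 + 9) = sqrt(64) = 8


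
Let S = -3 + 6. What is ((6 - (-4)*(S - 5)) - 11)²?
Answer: 169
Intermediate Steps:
S = 3
((6 - (-4)*(S - 5)) - 11)² = ((6 - (-4)*(3 - 5)) - 11)² = ((6 - (-4)*(-2)) - 11)² = ((6 - 1*8) - 11)² = ((6 - 8) - 11)² = (-2 - 11)² = (-13)² = 169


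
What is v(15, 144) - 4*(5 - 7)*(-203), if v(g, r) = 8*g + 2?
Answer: -1502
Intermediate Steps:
v(g, r) = 2 + 8*g
v(15, 144) - 4*(5 - 7)*(-203) = (2 + 8*15) - 4*(5 - 7)*(-203) = (2 + 120) - 4*(-2)*(-203) = 122 + 8*(-203) = 122 - 1624 = -1502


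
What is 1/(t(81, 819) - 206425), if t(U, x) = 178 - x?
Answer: -1/207066 ≈ -4.8294e-6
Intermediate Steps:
1/(t(81, 819) - 206425) = 1/((178 - 1*819) - 206425) = 1/((178 - 819) - 206425) = 1/(-641 - 206425) = 1/(-207066) = -1/207066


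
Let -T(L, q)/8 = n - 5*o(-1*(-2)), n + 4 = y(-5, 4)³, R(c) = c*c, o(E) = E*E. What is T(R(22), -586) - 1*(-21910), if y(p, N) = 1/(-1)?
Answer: 22110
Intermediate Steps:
y(p, N) = -1
o(E) = E²
R(c) = c²
n = -5 (n = -4 + (-1)³ = -4 - 1 = -5)
T(L, q) = 200 (T(L, q) = -8*(-5 - 5*(-1*(-2))²) = -8*(-5 - 5*2²) = -8*(-5 - 5*4) = -8*(-5 - 20) = -8*(-25) = 200)
T(R(22), -586) - 1*(-21910) = 200 - 1*(-21910) = 200 + 21910 = 22110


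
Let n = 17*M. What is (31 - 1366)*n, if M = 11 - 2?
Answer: -204255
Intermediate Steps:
M = 9
n = 153 (n = 17*9 = 153)
(31 - 1366)*n = (31 - 1366)*153 = -1335*153 = -204255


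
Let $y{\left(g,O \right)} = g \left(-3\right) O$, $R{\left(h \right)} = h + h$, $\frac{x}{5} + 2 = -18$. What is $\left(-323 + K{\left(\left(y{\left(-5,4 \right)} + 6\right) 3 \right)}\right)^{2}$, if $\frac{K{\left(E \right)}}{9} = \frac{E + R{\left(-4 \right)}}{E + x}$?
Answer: $\frac{224160784}{2401} \approx 93361.0$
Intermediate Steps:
$x = -100$ ($x = -10 + 5 \left(-18\right) = -10 - 90 = -100$)
$R{\left(h \right)} = 2 h$
$y{\left(g,O \right)} = - 3 O g$ ($y{\left(g,O \right)} = - 3 g O = - 3 O g$)
$K{\left(E \right)} = \frac{9 \left(-8 + E\right)}{-100 + E}$ ($K{\left(E \right)} = 9 \frac{E + 2 \left(-4\right)}{E - 100} = 9 \frac{E - 8}{-100 + E} = 9 \frac{-8 + E}{-100 + E} = \frac{9 \left(-8 + E\right)}{-100 + E}$)
$\left(-323 + K{\left(\left(y{\left(-5,4 \right)} + 6\right) 3 \right)}\right)^{2} = \left(-323 + \frac{9 \left(-8 + \left(\left(-3\right) 4 \left(-5\right) + 6\right) 3\right)}{-100 + \left(\left(-3\right) 4 \left(-5\right) + 6\right) 3}\right)^{2} = \left(-323 + \frac{9 \left(-8 + \left(60 + 6\right) 3\right)}{-100 + \left(60 + 6\right) 3}\right)^{2} = \left(-323 + \frac{9 \left(-8 + 66 \cdot 3\right)}{-100 + 66 \cdot 3}\right)^{2} = \left(-323 + \frac{9 \left(-8 + 198\right)}{-100 + 198}\right)^{2} = \left(-323 + 9 \cdot \frac{1}{98} \cdot 190\right)^{2} = \left(-323 + \frac{855}{49}\right)^{2} = \left(- \frac{14972}{49}\right)^{2} = \frac{224160784}{2401}$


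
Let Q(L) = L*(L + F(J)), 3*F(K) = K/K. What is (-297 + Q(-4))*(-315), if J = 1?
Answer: 88935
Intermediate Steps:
F(K) = ⅓ (F(K) = (K/K)/3 = (⅓)*1 = ⅓)
Q(L) = L*(⅓ + L) (Q(L) = L*(L + ⅓) = L*(⅓ + L))
(-297 + Q(-4))*(-315) = (-297 - 4*(⅓ - 4))*(-315) = (-297 - 4*(-11/3))*(-315) = (-297 + 44/3)*(-315) = -847/3*(-315) = 88935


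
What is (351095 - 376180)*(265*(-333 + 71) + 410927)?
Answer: -8566452245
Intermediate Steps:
(351095 - 376180)*(265*(-333 + 71) + 410927) = -25085*(265*(-262) + 410927) = -25085*(-69430 + 410927) = -25085*341497 = -8566452245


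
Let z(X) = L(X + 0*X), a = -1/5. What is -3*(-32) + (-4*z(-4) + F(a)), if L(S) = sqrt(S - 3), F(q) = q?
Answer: 479/5 - 4*I*sqrt(7) ≈ 95.8 - 10.583*I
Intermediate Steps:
a = -1/5 (a = -1*1/5 = -1/5 ≈ -0.20000)
L(S) = sqrt(-3 + S)
z(X) = sqrt(-3 + X) (z(X) = sqrt(-3 + (X + 0*X)) = sqrt(-3 + (X + 0)) = sqrt(-3 + X))
-3*(-32) + (-4*z(-4) + F(a)) = -3*(-32) + (-4*sqrt(-3 - 4) - 1/5) = 96 + (-4*I*sqrt(7) - 1/5) = 96 + (-1/5 - 4*I*sqrt(7)) = 479/5 - 4*I*sqrt(7)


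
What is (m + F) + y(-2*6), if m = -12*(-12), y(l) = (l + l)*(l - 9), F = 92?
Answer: 740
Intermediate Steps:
y(l) = 2*l*(-9 + l) (y(l) = (2*l)*(-9 + l) = 2*l*(-9 + l))
m = 144
(m + F) + y(-2*6) = (144 + 92) + 2*(-2*6)*(-9 - 2*6) = 236 + 2*(-12)*(-9 - 12) = 236 + 2*(-12)*(-21) = 236 + 504 = 740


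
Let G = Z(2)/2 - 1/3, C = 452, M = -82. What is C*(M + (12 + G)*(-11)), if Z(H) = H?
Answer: -300128/3 ≈ -1.0004e+5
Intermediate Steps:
G = 2/3 (G = 2/2 - 1/3 = 2*(1/2) - 1*1/3 = 1 - 1/3 = 2/3 ≈ 0.66667)
C*(M + (12 + G)*(-11)) = 452*(-82 + (12 + 2/3)*(-11)) = 452*(-82 + (38/3)*(-11)) = 452*(-82 - 418/3) = 452*(-664/3) = -300128/3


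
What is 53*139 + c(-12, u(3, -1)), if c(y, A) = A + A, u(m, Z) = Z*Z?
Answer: 7369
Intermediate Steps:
u(m, Z) = Z²
c(y, A) = 2*A
53*139 + c(-12, u(3, -1)) = 53*139 + 2*(-1)² = 7367 + 2*1 = 7367 + 2 = 7369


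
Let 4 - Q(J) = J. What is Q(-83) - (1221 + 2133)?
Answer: -3267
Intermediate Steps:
Q(J) = 4 - J
Q(-83) - (1221 + 2133) = (4 - 1*(-83)) - (1221 + 2133) = (4 + 83) - 1*3354 = 87 - 3354 = -3267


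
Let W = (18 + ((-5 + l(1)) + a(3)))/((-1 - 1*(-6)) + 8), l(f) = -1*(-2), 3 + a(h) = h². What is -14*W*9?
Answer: -2646/13 ≈ -203.54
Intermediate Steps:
a(h) = -3 + h²
l(f) = 2
W = 21/13 (W = (18 + ((-5 + 2) + (-3 + 3²)))/((-1 - 1*(-6)) + 8) = (18 + (-3 + (-3 + 9)))/((-1 + 6) + 8) = (18 + (-3 + 6))/(5 + 8) = (18 + 3)/13 = 21*(1/13) = 21/13 ≈ 1.6154)
-14*W*9 = -14*21/13*9 = -294/13*9 = -2646/13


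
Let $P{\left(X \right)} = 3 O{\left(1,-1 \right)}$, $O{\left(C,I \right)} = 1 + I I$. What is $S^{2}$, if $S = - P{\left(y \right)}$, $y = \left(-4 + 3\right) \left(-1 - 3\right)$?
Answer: $36$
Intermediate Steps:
$y = 4$ ($y = \left(-1\right) \left(-4\right) = 4$)
$O{\left(C,I \right)} = 1 + I^{2}$
$P{\left(X \right)} = 6$ ($P{\left(X \right)} = 3 \left(1 + \left(-1\right)^{2}\right) = 3 \left(1 + 1\right) = 3 \cdot 2 = 6$)
$S = -6$ ($S = \left(-1\right) 6 = -6$)
$S^{2} = \left(-6\right)^{2} = 36$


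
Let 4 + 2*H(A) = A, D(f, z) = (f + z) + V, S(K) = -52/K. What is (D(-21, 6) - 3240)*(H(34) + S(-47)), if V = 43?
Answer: -2431484/47 ≈ -51734.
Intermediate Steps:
D(f, z) = 43 + f + z (D(f, z) = (f + z) + 43 = 43 + f + z)
H(A) = -2 + A/2
(D(-21, 6) - 3240)*(H(34) + S(-47)) = ((43 - 21 + 6) - 3240)*((-2 + (1/2)*34) - 52/(-47)) = (28 - 3240)*((-2 + 17) - 52*(-1/47)) = -3212*(15 + 52/47) = -3212*757/47 = -2431484/47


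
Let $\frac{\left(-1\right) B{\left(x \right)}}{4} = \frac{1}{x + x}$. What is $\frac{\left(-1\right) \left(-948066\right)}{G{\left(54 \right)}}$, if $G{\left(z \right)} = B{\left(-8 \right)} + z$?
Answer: $\frac{541752}{31} \approx 17476.0$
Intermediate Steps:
$B{\left(x \right)} = - \frac{2}{x}$ ($B{\left(x \right)} = - \frac{4}{x + x} = - \frac{4}{2 x} = - 4 \frac{1}{2 x} = - \frac{2}{x}$)
$G{\left(z \right)} = \frac{1}{4} + z$ ($G{\left(z \right)} = - \frac{2}{-8} + z = \left(-2\right) \left(- \frac{1}{8}\right) + z = \frac{1}{4} + z$)
$\frac{\left(-1\right) \left(-948066\right)}{G{\left(54 \right)}} = \frac{\left(-1\right) \left(-948066\right)}{\frac{1}{4} + 54} = \frac{948066}{\frac{217}{4}} = 948066 \cdot \frac{4}{217} = \frac{541752}{31}$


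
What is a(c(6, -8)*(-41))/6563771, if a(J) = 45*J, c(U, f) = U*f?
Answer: 88560/6563771 ≈ 0.013492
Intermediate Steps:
a(c(6, -8)*(-41))/6563771 = (45*((6*(-8))*(-41)))/6563771 = (45*(-48*(-41)))*(1/6563771) = (45*1968)*(1/6563771) = 88560*(1/6563771) = 88560/6563771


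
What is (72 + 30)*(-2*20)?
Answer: -4080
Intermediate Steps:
(72 + 30)*(-2*20) = 102*(-40) = -4080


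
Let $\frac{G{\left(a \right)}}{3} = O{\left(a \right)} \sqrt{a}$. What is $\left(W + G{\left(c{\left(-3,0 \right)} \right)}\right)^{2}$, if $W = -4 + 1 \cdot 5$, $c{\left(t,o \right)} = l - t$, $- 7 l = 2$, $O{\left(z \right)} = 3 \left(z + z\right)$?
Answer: $\frac{2222659}{343} + \frac{684 \sqrt{133}}{49} \approx 6641.0$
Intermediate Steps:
$O{\left(z \right)} = 6 z$ ($O{\left(z \right)} = 3 \cdot 2 z = 6 z$)
$l = - \frac{2}{7}$ ($l = \left(- \frac{1}{7}\right) 2 = - \frac{2}{7} \approx -0.28571$)
$c{\left(t,o \right)} = - \frac{2}{7} - t$
$W = 1$ ($W = -4 + 5 = 1$)
$G{\left(a \right)} = 18 a^{\frac{3}{2}}$ ($G{\left(a \right)} = 3 \cdot 6 a \sqrt{a} = 3 \cdot 6 a^{\frac{3}{2}} = 18 a^{\frac{3}{2}}$)
$\left(W + G{\left(c{\left(-3,0 \right)} \right)}\right)^{2} = \left(1 + 18 \left(- \frac{2}{7} - -3\right)^{\frac{3}{2}}\right)^{2} = \left(1 + 18 \left(- \frac{2}{7} + 3\right)^{\frac{3}{2}}\right)^{2} = \left(1 + 18 \left(\frac{19}{7}\right)^{\frac{3}{2}}\right)^{2} = \left(1 + 18 \frac{19 \sqrt{133}}{49}\right)^{2} = \left(1 + \frac{342 \sqrt{133}}{49}\right)^{2}$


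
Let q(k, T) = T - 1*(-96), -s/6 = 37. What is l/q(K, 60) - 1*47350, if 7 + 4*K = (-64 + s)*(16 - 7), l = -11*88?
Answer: -1846892/39 ≈ -47356.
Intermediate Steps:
s = -222 (s = -6*37 = -222)
l = -968
K = -2581/4 (K = -7/4 + ((-64 - 222)*(16 - 7))/4 = -7/4 + (-286*9)/4 = -7/4 + (¼)*(-2574) = -7/4 - 1287/2 = -2581/4 ≈ -645.25)
q(k, T) = 96 + T (q(k, T) = T + 96 = 96 + T)
l/q(K, 60) - 1*47350 = -968/(96 + 60) - 1*47350 = -968/156 - 47350 = -968*1/156 - 47350 = -242/39 - 47350 = -1846892/39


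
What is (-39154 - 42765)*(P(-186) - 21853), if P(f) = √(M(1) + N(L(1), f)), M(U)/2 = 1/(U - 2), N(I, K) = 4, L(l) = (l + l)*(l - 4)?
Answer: 1790175907 - 81919*√2 ≈ 1.7901e+9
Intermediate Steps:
L(l) = 2*l*(-4 + l) (L(l) = (2*l)*(-4 + l) = 2*l*(-4 + l))
M(U) = 2/(-2 + U) (M(U) = 2/(U - 2) = 2/(-2 + U))
P(f) = √2 (P(f) = √(2/(-2 + 1) + 4) = √(2/(-1) + 4) = √(2*(-1) + 4) = √(-2 + 4) = √2)
(-39154 - 42765)*(P(-186) - 21853) = (-39154 - 42765)*(√2 - 21853) = -81919*(-21853 + √2) = 1790175907 - 81919*√2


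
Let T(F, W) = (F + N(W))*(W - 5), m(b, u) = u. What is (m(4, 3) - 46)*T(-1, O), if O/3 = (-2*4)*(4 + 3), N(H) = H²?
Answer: 209950897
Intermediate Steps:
O = -168 (O = 3*((-2*4)*(4 + 3)) = 3*(-8*7) = 3*(-56) = -168)
T(F, W) = (-5 + W)*(F + W²) (T(F, W) = (F + W²)*(W - 5) = (F + W²)*(-5 + W) = (-5 + W)*(F + W²))
(m(4, 3) - 46)*T(-1, O) = (3 - 46)*((-168)³ - 5*(-1) - 5*(-168)² - 1*(-168)) = -43*(-4741632 + 5 - 5*28224 + 168) = -43*(-4741632 + 5 - 141120 + 168) = -43*(-4882579) = 209950897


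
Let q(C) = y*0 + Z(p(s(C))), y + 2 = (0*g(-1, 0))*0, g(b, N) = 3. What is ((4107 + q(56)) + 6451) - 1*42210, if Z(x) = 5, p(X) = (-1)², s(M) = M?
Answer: -31647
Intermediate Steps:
p(X) = 1
y = -2 (y = -2 + (0*3)*0 = -2 + 0*0 = -2 + 0 = -2)
q(C) = 5 (q(C) = -2*0 + 5 = 0 + 5 = 5)
((4107 + q(56)) + 6451) - 1*42210 = ((4107 + 5) + 6451) - 1*42210 = (4112 + 6451) - 42210 = 10563 - 42210 = -31647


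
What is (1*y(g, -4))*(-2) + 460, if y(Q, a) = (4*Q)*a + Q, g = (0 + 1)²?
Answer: 490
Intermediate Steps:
g = 1 (g = 1² = 1)
y(Q, a) = Q + 4*Q*a (y(Q, a) = 4*Q*a + Q = Q + 4*Q*a)
(1*y(g, -4))*(-2) + 460 = (1*(1*(1 + 4*(-4))))*(-2) + 460 = (1*(1*(1 - 16)))*(-2) + 460 = (1*(1*(-15)))*(-2) + 460 = (1*(-15))*(-2) + 460 = -15*(-2) + 460 = 30 + 460 = 490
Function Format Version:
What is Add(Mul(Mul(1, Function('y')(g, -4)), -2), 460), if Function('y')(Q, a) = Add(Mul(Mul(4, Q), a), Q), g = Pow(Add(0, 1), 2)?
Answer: 490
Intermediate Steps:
g = 1 (g = Pow(1, 2) = 1)
Function('y')(Q, a) = Add(Q, Mul(4, Q, a)) (Function('y')(Q, a) = Add(Mul(4, Q, a), Q) = Add(Q, Mul(4, Q, a)))
Add(Mul(Mul(1, Function('y')(g, -4)), -2), 460) = Add(Mul(Mul(1, Mul(1, Add(1, Mul(4, -4)))), -2), 460) = Add(Mul(Mul(1, Mul(1, Add(1, -16))), -2), 460) = Add(Mul(Mul(1, Mul(1, -15)), -2), 460) = Add(Mul(Mul(1, -15), -2), 460) = Add(Mul(-15, -2), 460) = Add(30, 460) = 490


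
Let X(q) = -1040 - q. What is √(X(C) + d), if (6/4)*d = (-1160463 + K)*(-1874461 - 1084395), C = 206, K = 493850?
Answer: √11834471237154/3 ≈ 1.1467e+6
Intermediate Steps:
d = 3944823749456/3 (d = 2*((-1160463 + 493850)*(-1874461 - 1084395))/3 = 2*(-666613*(-2958856))/3 = (⅔)*1972411874728 = 3944823749456/3 ≈ 1.3149e+12)
√(X(C) + d) = √((-1040 - 1*206) + 3944823749456/3) = √((-1040 - 206) + 3944823749456/3) = √(-1246 + 3944823749456/3) = √(3944823745718/3) = √11834471237154/3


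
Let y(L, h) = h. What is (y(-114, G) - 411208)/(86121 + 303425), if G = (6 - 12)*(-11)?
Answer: -205571/194773 ≈ -1.0554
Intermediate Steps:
G = 66 (G = -6*(-11) = 66)
(y(-114, G) - 411208)/(86121 + 303425) = (66 - 411208)/(86121 + 303425) = -411142/389546 = -411142*1/389546 = -205571/194773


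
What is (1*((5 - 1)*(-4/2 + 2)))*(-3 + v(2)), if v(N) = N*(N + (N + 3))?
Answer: 0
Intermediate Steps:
v(N) = N*(3 + 2*N) (v(N) = N*(N + (3 + N)) = N*(3 + 2*N))
(1*((5 - 1)*(-4/2 + 2)))*(-3 + v(2)) = (1*((5 - 1)*(-4/2 + 2)))*(-3 + 2*(3 + 2*2)) = (1*(4*(-4*½ + 2)))*(-3 + 2*(3 + 4)) = (1*(4*(-2 + 2)))*(-3 + 2*7) = (1*(4*0))*(-3 + 14) = (1*0)*11 = 0*11 = 0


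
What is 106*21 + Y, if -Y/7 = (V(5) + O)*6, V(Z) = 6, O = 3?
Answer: 1848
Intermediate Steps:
Y = -378 (Y = -7*(6 + 3)*6 = -63*6 = -7*54 = -378)
106*21 + Y = 106*21 - 378 = 2226 - 378 = 1848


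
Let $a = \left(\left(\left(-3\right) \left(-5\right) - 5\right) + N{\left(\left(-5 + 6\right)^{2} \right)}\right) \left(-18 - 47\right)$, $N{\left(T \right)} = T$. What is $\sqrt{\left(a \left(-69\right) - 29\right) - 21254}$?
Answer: $2 \sqrt{7013} \approx 167.49$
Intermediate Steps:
$a = -715$ ($a = \left(\left(\left(-3\right) \left(-5\right) - 5\right) + \left(-5 + 6\right)^{2}\right) \left(-18 - 47\right) = \left(\left(15 - 5\right) + 1^{2}\right) \left(-65\right) = \left(10 + 1\right) \left(-65\right) = 11 \left(-65\right) = -715$)
$\sqrt{\left(a \left(-69\right) - 29\right) - 21254} = \sqrt{\left(\left(-715\right) \left(-69\right) - 29\right) - 21254} = \sqrt{\left(49335 - 29\right) - 21254} = \sqrt{49306 - 21254} = \sqrt{28052} = 2 \sqrt{7013}$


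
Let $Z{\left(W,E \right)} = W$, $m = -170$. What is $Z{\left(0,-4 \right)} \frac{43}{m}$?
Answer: $0$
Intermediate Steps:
$Z{\left(0,-4 \right)} \frac{43}{m} = 0 \frac{43}{-170} = 0 \cdot 43 \left(- \frac{1}{170}\right) = 0 \left(- \frac{43}{170}\right) = 0$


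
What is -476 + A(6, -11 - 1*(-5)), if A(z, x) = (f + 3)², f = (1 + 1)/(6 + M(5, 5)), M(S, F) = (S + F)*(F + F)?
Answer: -1311484/2809 ≈ -466.89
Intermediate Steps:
M(S, F) = 2*F*(F + S) (M(S, F) = (F + S)*(2*F) = 2*F*(F + S))
f = 1/53 (f = (1 + 1)/(6 + 2*5*(5 + 5)) = 2/(6 + 2*5*10) = 2/(6 + 100) = 2/106 = 2*(1/106) = 1/53 ≈ 0.018868)
A(z, x) = 25600/2809 (A(z, x) = (1/53 + 3)² = (160/53)² = 25600/2809)
-476 + A(6, -11 - 1*(-5)) = -476 + 25600/2809 = -1311484/2809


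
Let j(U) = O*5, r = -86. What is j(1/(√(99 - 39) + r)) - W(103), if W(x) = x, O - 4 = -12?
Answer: -143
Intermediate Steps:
O = -8 (O = 4 - 12 = -8)
j(U) = -40 (j(U) = -8*5 = -40)
j(1/(√(99 - 39) + r)) - W(103) = -40 - 1*103 = -40 - 103 = -143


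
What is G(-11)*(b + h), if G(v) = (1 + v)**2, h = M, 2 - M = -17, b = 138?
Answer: 15700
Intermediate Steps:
M = 19 (M = 2 - 1*(-17) = 2 + 17 = 19)
h = 19
G(-11)*(b + h) = (1 - 11)**2*(138 + 19) = (-10)**2*157 = 100*157 = 15700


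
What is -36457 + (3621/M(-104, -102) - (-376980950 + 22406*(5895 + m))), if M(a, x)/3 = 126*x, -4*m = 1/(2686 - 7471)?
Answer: 295258437811037/1205820 ≈ 2.4486e+8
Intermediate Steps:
m = 1/19140 (m = -1/(4*(2686 - 7471)) = -¼/(-4785) = -¼*(-1/4785) = 1/19140 ≈ 5.2247e-5)
M(a, x) = 378*x (M(a, x) = 3*(126*x) = 378*x)
-36457 + (3621/M(-104, -102) - (-376980950 + 22406*(5895 + m))) = -36457 + (3621/((378*(-102))) - (-376980950 + 22406*(5895 + 1/19140))) = -36457 + (3621/(-38556) - 22406/(1/((112830301/19140 - 4721) - 12104))) = -36457 + (3621*(-1/38556) - 22406/(1/(22470361/19140 - 12104))) = -36457 + (-71/756 - 22406/(1/(-209200199/19140))) = -36457 + (-71/756 - 22406/(-19140/209200199)) = -36457 + (-71/756 - 22406*(-209200199/19140)) = -36457 + (-71/756 + 2343669829397/9570) = -36457 + 295302398390777/1205820 = 295258437811037/1205820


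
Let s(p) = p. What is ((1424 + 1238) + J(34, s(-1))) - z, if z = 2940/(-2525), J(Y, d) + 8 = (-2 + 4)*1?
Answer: 1341868/505 ≈ 2657.2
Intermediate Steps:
J(Y, d) = -6 (J(Y, d) = -8 + (-2 + 4)*1 = -8 + 2*1 = -8 + 2 = -6)
z = -588/505 (z = 2940*(-1/2525) = -588/505 ≈ -1.1644)
((1424 + 1238) + J(34, s(-1))) - z = ((1424 + 1238) - 6) - 1*(-588/505) = (2662 - 6) + 588/505 = 2656 + 588/505 = 1341868/505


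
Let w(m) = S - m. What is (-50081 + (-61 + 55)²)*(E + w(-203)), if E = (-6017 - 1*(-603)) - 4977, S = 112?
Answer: 504253420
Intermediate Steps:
E = -10391 (E = (-6017 + 603) - 4977 = -5414 - 4977 = -10391)
w(m) = 112 - m
(-50081 + (-61 + 55)²)*(E + w(-203)) = (-50081 + (-61 + 55)²)*(-10391 + (112 - 1*(-203))) = (-50081 + (-6)²)*(-10391 + (112 + 203)) = (-50081 + 36)*(-10391 + 315) = -50045*(-10076) = 504253420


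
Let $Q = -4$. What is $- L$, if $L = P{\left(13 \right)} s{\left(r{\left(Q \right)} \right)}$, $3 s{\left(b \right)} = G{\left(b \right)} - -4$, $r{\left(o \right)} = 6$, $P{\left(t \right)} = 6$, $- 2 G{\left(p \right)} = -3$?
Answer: $-11$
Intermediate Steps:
$G{\left(p \right)} = \frac{3}{2}$ ($G{\left(p \right)} = \left(- \frac{1}{2}\right) \left(-3\right) = \frac{3}{2}$)
$s{\left(b \right)} = \frac{11}{6}$ ($s{\left(b \right)} = \frac{\frac{3}{2} - -4}{3} = \frac{\frac{3}{2} + 4}{3} = \frac{1}{3} \cdot \frac{11}{2} = \frac{11}{6}$)
$L = 11$ ($L = 6 \cdot \frac{11}{6} = 11$)
$- L = \left(-1\right) 11 = -11$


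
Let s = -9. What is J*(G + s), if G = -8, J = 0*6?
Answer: 0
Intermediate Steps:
J = 0
J*(G + s) = 0*(-8 - 9) = 0*(-17) = 0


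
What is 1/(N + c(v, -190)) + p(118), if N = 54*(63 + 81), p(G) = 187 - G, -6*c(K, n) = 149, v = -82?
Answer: 3208989/46507 ≈ 69.000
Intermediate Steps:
c(K, n) = -149/6 (c(K, n) = -⅙*149 = -149/6)
N = 7776 (N = 54*144 = 7776)
1/(N + c(v, -190)) + p(118) = 1/(7776 - 149/6) + (187 - 1*118) = 1/(46507/6) + (187 - 118) = 6/46507 + 69 = 3208989/46507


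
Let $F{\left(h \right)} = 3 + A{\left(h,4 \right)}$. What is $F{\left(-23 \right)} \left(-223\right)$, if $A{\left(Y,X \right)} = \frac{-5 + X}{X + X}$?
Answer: $- \frac{5129}{8} \approx -641.13$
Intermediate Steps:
$A{\left(Y,X \right)} = \frac{-5 + X}{2 X}$
$F{\left(h \right)} = \frac{23}{8}$ ($F{\left(h \right)} = 3 + \frac{-5 + 4}{2 \cdot 4} = 3 + \frac{1}{2} \cdot \frac{1}{4} \left(-1\right) = 3 - \frac{1}{8} = \frac{23}{8}$)
$F{\left(-23 \right)} \left(-223\right) = \frac{23}{8} \left(-223\right) = - \frac{5129}{8}$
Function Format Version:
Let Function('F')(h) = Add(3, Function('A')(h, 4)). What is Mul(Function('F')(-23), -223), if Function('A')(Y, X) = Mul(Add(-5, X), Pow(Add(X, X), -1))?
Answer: Rational(-5129, 8) ≈ -641.13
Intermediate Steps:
Function('A')(Y, X) = Mul(Rational(1, 2), Pow(X, -1), Add(-5, X)) (Function('A')(Y, X) = Mul(Add(-5, X), Pow(Mul(2, X), -1)) = Mul(Add(-5, X), Mul(Rational(1, 2), Pow(X, -1))) = Mul(Rational(1, 2), Pow(X, -1), Add(-5, X)))
Function('F')(h) = Rational(23, 8) (Function('F')(h) = Add(3, Mul(Rational(1, 2), Pow(4, -1), Add(-5, 4))) = Add(3, Mul(Rational(1, 2), Rational(1, 4), -1)) = Add(3, Rational(-1, 8)) = Rational(23, 8))
Mul(Function('F')(-23), -223) = Mul(Rational(23, 8), -223) = Rational(-5129, 8)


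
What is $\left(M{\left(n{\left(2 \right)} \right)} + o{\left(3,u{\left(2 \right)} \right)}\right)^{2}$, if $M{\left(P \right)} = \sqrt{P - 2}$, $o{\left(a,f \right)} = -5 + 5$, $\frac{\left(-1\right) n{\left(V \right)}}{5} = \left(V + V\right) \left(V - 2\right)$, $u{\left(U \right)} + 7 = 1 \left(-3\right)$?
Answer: $-2$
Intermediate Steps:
$u{\left(U \right)} = -10$ ($u{\left(U \right)} = -7 + 1 \left(-3\right) = -7 - 3 = -10$)
$n{\left(V \right)} = - 10 V \left(-2 + V\right)$ ($n{\left(V \right)} = - 5 \left(V + V\right) \left(V - 2\right) = - 5 \cdot 2 V \left(-2 + V\right) = - 10 V \left(-2 + V\right)$)
$o{\left(a,f \right)} = 0$
$M{\left(P \right)} = \sqrt{-2 + P}$
$\left(M{\left(n{\left(2 \right)} \right)} + o{\left(3,u{\left(2 \right)} \right)}\right)^{2} = \left(\sqrt{-2 + 10 \cdot 2 \left(2 - 2\right)} + 0\right)^{2} = \left(\sqrt{-2 + 10 \cdot 2 \cdot 0} + 0\right)^{2} = \left(\sqrt{-2 + 0} + 0\right)^{2} = \left(\sqrt{-2} + 0\right)^{2} = \left(i \sqrt{2} + 0\right)^{2} = \left(i \sqrt{2}\right)^{2} = -2$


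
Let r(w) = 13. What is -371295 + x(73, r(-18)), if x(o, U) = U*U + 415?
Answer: -370711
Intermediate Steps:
x(o, U) = 415 + U**2 (x(o, U) = U**2 + 415 = 415 + U**2)
-371295 + x(73, r(-18)) = -371295 + (415 + 13**2) = -371295 + (415 + 169) = -371295 + 584 = -370711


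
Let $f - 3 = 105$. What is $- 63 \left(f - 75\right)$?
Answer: $-2079$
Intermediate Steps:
$f = 108$ ($f = 3 + 105 = 108$)
$- 63 \left(f - 75\right) = - 63 \left(108 - 75\right) = \left(-63\right) 33 = -2079$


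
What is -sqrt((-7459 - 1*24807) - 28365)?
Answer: -I*sqrt(60631) ≈ -246.23*I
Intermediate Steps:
-sqrt((-7459 - 1*24807) - 28365) = -sqrt((-7459 - 24807) - 28365) = -sqrt(-32266 - 28365) = -sqrt(-60631) = -I*sqrt(60631)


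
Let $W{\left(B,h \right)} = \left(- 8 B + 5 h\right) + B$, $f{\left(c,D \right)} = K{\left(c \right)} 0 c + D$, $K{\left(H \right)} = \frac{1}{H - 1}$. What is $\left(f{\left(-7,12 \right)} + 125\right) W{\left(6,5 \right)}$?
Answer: $-2329$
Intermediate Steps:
$K{\left(H \right)} = \frac{1}{-1 + H}$
$f{\left(c,D \right)} = D$ ($f{\left(c,D \right)} = \frac{0 c}{-1 + c} + D = \frac{1}{-1 + c} 0 + D = 0 + D = D$)
$W{\left(B,h \right)} = - 7 B + 5 h$
$\left(f{\left(-7,12 \right)} + 125\right) W{\left(6,5 \right)} = \left(12 + 125\right) \left(\left(-7\right) 6 + 5 \cdot 5\right) = 137 \left(-42 + 25\right) = 137 \left(-17\right) = -2329$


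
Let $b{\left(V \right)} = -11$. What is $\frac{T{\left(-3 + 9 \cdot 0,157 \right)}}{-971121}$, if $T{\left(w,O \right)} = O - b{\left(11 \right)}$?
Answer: $- \frac{56}{323707} \approx -0.000173$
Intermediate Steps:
$T{\left(w,O \right)} = 11 + O$ ($T{\left(w,O \right)} = O - -11 = O + 11 = 11 + O$)
$\frac{T{\left(-3 + 9 \cdot 0,157 \right)}}{-971121} = \frac{11 + 157}{-971121} = 168 \left(- \frac{1}{971121}\right) = - \frac{56}{323707}$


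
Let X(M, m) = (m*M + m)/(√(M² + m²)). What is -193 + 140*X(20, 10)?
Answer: -193 + 588*√5 ≈ 1121.8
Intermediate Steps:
X(M, m) = (m + M*m)/√(M² + m²) (X(M, m) = (M*m + m)/√(M² + m²) = (m + M*m)/√(M² + m²))
-193 + 140*X(20, 10) = -193 + 140*(10*(1 + 20)/√(20² + 10²)) = -193 + 140*(10*21/√(400 + 100)) = -193 + 140*(10*21/√500) = -193 + 140*(10*(√5/50)*21) = -193 + 140*(21*√5/5) = -193 + 588*√5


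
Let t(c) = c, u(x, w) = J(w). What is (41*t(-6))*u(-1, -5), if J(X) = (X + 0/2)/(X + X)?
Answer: -123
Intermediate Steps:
J(X) = ½ (J(X) = (X + 0*(½))/((2*X)) = (X + 0)*(1/(2*X)) = X*(1/(2*X)) = ½)
u(x, w) = ½
(41*t(-6))*u(-1, -5) = (41*(-6))*(½) = -246*½ = -123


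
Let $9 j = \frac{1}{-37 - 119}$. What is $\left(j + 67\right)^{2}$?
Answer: $\frac{8848600489}{1971216} \approx 4488.9$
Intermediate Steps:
$j = - \frac{1}{1404}$ ($j = \frac{1}{9 \left(-37 - 119\right)} = \frac{1}{9 \left(-156\right)} = \frac{1}{9} \left(- \frac{1}{156}\right) = - \frac{1}{1404} \approx -0.00071225$)
$\left(j + 67\right)^{2} = \left(- \frac{1}{1404} + 67\right)^{2} = \left(\frac{94067}{1404}\right)^{2} = \frac{8848600489}{1971216}$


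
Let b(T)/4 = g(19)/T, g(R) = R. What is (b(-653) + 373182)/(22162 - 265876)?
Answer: -121843885/79572621 ≈ -1.5312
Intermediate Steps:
b(T) = 76/T (b(T) = 4*(19/T) = 76/T)
(b(-653) + 373182)/(22162 - 265876) = (76/(-653) + 373182)/(22162 - 265876) = (76*(-1/653) + 373182)/(-243714) = (-76/653 + 373182)*(-1/243714) = (243687770/653)*(-1/243714) = -121843885/79572621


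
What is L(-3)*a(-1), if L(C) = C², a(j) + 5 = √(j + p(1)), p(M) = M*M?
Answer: -45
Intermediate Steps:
p(M) = M²
a(j) = -5 + √(1 + j) (a(j) = -5 + √(j + 1²) = -5 + √(j + 1) = -5 + √(1 + j))
L(-3)*a(-1) = (-3)²*(-5 + √(1 - 1)) = 9*(-5 + √0) = 9*(-5 + 0) = 9*(-5) = -45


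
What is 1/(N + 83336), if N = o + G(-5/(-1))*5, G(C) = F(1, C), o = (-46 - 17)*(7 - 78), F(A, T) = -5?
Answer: 1/87784 ≈ 1.1392e-5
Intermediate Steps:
o = 4473 (o = -63*(-71) = 4473)
G(C) = -5
N = 4448 (N = 4473 - 5*5 = 4473 - 25 = 4448)
1/(N + 83336) = 1/(4448 + 83336) = 1/87784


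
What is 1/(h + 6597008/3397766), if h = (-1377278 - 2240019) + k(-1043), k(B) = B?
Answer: -1698883/6147133015716 ≈ -2.7637e-7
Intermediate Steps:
h = -3618340 (h = (-1377278 - 2240019) - 1043 = -3617297 - 1043 = -3618340)
1/(h + 6597008/3397766) = 1/(-3618340 + 6597008/3397766) = 1/(-3618340 + 6597008*(1/3397766)) = 1/(-3618340 + 3298504/1698883) = 1/(-6147133015716/1698883) = -1698883/6147133015716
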